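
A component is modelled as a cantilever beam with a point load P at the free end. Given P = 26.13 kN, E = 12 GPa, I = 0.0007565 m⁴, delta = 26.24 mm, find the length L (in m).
Model: a cantilever beam with a point load P at the free end, so delta = (P·L^3) / (3·E·I).
Solve for L: L = ((3·delta·E·I) / P)^(1/3).
Convert to SI units:
  P = 26.13 kN = 26130 N
  E = 12 GPa = 1.2 × 10¹⁰ Pa
  delta = 26.24 mm = 0.02624 m
Substitute:
  L = ((3 × 0.02624 × (1.2 × 10¹⁰) × 0.0007565) / 26130)^(1/3)
  L = 3.013 m
Final answer: L = 3.013 m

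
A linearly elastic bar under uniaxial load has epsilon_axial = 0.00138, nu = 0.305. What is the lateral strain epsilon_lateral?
Model: a linearly elastic bar under uniaxial load, so epsilon_lateral = -nu·epsilon_axial.
Substitute:
  epsilon_lateral = -(0.305 × 0.00138)
  epsilon_lateral = -0.0004209
Final answer: epsilon_lateral = -0.0004209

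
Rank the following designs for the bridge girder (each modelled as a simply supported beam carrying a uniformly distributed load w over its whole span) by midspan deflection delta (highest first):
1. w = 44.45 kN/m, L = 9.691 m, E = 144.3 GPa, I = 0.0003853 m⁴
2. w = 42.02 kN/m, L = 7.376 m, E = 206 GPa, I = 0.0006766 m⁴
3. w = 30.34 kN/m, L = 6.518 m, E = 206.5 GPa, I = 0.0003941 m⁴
Model: a simply supported beam carrying a uniformly distributed load w over its whole span, so delta = (5·w·L^4) / (384·E·I) (SI units).
  Case 1: delta = (5 × 44450 × 9.691^4) / (384 × (1.443 × 10¹¹) × 0.0003853) = 0.09182 m = 91.82 mm
  Case 2: delta = (5 × 42020 × 7.376^4) / (384 × (2.06 × 10¹¹) × 0.0006766) = 0.01162 m = 11.62 mm
  Case 3: delta = (5 × 30340 × 6.518^4) / (384 × (2.065 × 10¹¹) × 0.0003941) = 0.008762 m = 8.762 mm
Ordering: 91.82 mm (case 1) > 11.62 mm (case 2) > 8.762 mm (case 3)
Final answer: 1, 2, 3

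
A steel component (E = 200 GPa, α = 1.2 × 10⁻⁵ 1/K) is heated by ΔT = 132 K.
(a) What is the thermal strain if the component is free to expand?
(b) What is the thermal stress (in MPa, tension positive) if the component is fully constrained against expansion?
(a) Free thermal strain ε_th = α·ΔT = (1.2 × 10⁻⁵) × 132 = 0.001584
(b) Fully constrained, the expansion is suppressed, so σ = -E·α·ΔT. Convert E = 200 GPa = 2 × 10¹¹ Pa.
  σ = -(2 × 10¹¹) × (1.2 × 10⁻⁵) × 132 = -3.168 × 10⁸ Pa = -316.8 MPa (compressive)
Final answer: (a) ε_th = 0.001584, (b) σ = -316.8 MPa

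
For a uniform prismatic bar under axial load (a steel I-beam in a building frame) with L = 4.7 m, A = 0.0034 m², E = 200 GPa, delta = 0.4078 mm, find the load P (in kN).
Model: a uniform prismatic bar under axial load, so delta = (P·L) / (A·E).
Solve for P: P = (delta·A·E) / L.
Convert to SI units:
  E = 200 GPa = 2 × 10¹¹ Pa
  delta = 0.4078 mm = 0.0004078 m
Substitute:
  P = (0.0004078 × 0.0034 × (2 × 10¹¹)) / 4.7
  P = 59000 N
Convert: P = 59000 N = 59 kN
Final answer: P = 59 kN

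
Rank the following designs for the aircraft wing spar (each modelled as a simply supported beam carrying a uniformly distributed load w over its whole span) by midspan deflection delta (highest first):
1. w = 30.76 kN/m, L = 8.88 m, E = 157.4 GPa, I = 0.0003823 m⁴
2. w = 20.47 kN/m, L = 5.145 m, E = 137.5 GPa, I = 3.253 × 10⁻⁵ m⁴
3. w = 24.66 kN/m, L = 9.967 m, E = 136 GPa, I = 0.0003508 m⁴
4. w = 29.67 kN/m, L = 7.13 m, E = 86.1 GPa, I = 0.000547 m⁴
Model: a simply supported beam carrying a uniformly distributed load w over its whole span, so delta = (5·w·L^4) / (384·E·I) (SI units).
  Case 1: delta = (5 × 30760 × 8.88^4) / (384 × (1.574 × 10¹¹) × 0.0003823) = 0.04139 m = 41.39 mm
  Case 2: delta = (5 × 20470 × 5.145^4) / (384 × (1.375 × 10¹¹) × (3.253 × 10⁻⁵)) = 0.04176 m = 41.76 mm
  Case 3: delta = (5 × 24660 × 9.967^4) / (384 × (1.36 × 10¹¹) × 0.0003508) = 0.06642 m = 66.42 mm
  Case 4: delta = (5 × 29670 × 7.13^4) / (384 × (8.61 × 10¹⁰) × 0.000547) = 0.0212 m = 21.2 mm
Ordering: 66.42 mm (case 3) > 41.76 mm (case 2) > 41.39 mm (case 1) > 21.2 mm (case 4)
Final answer: 3, 2, 1, 4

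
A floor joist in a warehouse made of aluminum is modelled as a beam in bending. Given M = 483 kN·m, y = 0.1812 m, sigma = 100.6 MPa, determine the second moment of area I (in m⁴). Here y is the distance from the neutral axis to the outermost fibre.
Model: a beam in bending, so sigma = (M·y) / I.
Solve for I: I = (M·y) / sigma.
Convert to SI units:
  M = 483 kN·m = 483000 N·m
  sigma = 100.6 MPa = 1.006 × 10⁸ Pa
Substitute:
  I = (483000 × 0.1812) / (1.006 × 10⁸)
  I = 0.00087 m⁴
Final answer: I = 0.00087 m⁴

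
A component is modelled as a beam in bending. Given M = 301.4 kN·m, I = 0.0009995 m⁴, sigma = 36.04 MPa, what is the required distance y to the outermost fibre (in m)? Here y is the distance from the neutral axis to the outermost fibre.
Model: a beam in bending, so sigma = (M·y) / I.
Solve for y: y = (sigma·I) / M.
Convert to SI units:
  M = 301.4 kN·m = 301400 N·m
  sigma = 36.04 MPa = 3.604 × 10⁷ Pa
Substitute:
  y = ((3.604 × 10⁷) × 0.0009995) / 301400
  y = 0.1195 m
Final answer: y = 0.1195 m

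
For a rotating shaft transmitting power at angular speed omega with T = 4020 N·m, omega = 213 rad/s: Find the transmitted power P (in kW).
Model: a rotating shaft transmitting power at angular speed omega, so P = T·omega.
Substitute:
  P = 4020 × 213
  P = 856300 W
Convert: P = 856300 W = 856.3 kW
Final answer: P = 856.3 kW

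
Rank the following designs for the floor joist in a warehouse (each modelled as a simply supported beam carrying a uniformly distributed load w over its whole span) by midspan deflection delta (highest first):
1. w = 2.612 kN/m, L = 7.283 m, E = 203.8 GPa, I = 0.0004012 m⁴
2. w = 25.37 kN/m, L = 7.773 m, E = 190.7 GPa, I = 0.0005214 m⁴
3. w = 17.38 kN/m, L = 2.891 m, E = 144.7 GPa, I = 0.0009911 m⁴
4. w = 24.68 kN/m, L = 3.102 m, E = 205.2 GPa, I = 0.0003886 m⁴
Model: a simply supported beam carrying a uniformly distributed load w over its whole span, so delta = (5·w·L^4) / (384·E·I) (SI units).
  Case 1: delta = (5 × 2612 × 7.283^4) / (384 × (2.038 × 10¹¹) × 0.0004012) = 0.00117 m = 1.17 mm
  Case 2: delta = (5 × 25370 × 7.773^4) / (384 × (1.907 × 10¹¹) × 0.0005214) = 0.01213 m = 12.13 mm
  Case 3: delta = (5 × 17380 × 2.891^4) / (384 × (1.447 × 10¹¹) × 0.0009911) = 0.0001102 m = 0.1102 mm
  Case 4: delta = (5 × 24680 × 3.102^4) / (384 × (2.052 × 10¹¹) × 0.0003886) = 0.0003731 m = 0.3731 mm
Ordering: 12.13 mm (case 2) > 1.17 mm (case 1) > 0.3731 mm (case 4) > 0.1102 mm (case 3)
Final answer: 2, 1, 4, 3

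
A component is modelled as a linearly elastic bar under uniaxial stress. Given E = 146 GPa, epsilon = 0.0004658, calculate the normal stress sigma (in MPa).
Model: a linearly elastic bar under uniaxial stress, so epsilon = sigma / E.
Solve for sigma: sigma = epsilon·E.
Convert to SI units:
  E = 146 GPa = 1.46 × 10¹¹ Pa
Substitute:
  sigma = 0.0004658 × (1.46 × 10¹¹)
  sigma = 6.801 × 10⁷ Pa
Convert: sigma = 6.801 × 10⁷ Pa = 68.01 MPa
Final answer: sigma = 68.01 MPa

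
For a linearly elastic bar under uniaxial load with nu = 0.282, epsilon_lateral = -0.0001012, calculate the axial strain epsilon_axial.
Model: a linearly elastic bar under uniaxial load, so epsilon_lateral = -nu·epsilon_axial.
Solve for epsilon_axial: epsilon_axial = -epsilon_lateral / nu.
Substitute:
  epsilon_axial = -(-0.0001012) / 0.282
  epsilon_axial = 0.0003589
Final answer: epsilon_axial = 0.0003589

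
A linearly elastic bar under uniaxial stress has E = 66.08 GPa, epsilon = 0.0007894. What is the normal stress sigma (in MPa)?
Model: a linearly elastic bar under uniaxial stress, so sigma = E·epsilon.
Convert to SI units:
  E = 66.08 GPa = 6.608 × 10¹⁰ Pa
Substitute:
  sigma = (6.608 × 10¹⁰) × 0.0007894
  sigma = 5.216 × 10⁷ Pa
Convert: sigma = 5.216 × 10⁷ Pa = 52.16 MPa
Final answer: sigma = 52.16 MPa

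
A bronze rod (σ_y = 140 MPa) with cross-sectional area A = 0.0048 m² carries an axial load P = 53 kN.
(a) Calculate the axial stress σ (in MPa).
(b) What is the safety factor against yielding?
(a) Axial stress σ = P/A. Convert P = 53 kN = 53000 N.
  σ = 53000 / 0.0048 = 1.104 × 10⁷ Pa = 11.04 MPa
(b) Safety factor SF = σ_y/σ = 140 / 11.04 = 12.68
Final answer: (a) σ = 11.04 MPa, (b) SF = 12.68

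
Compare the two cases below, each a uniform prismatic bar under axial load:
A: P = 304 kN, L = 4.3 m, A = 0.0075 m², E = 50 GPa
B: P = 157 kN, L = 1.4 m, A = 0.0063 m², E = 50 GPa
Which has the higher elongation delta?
Model: a uniform prismatic bar under axial load, so delta = (P·L) / (A·E) (SI units).
  A: delta = (304000 × 4.3) / (0.0075 × (5 × 10¹⁰)) = 0.003486 m = 3.486 mm
  B: delta = (157000 × 1.4) / (0.0063 × (5 × 10¹⁰)) = 0.0006978 m = 0.6978 mm
3.486 mm > 0.6978 mm, so A is larger.
Final answer: A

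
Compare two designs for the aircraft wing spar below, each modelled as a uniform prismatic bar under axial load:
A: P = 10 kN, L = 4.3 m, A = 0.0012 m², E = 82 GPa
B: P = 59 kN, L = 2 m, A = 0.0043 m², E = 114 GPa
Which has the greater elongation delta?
Model: a uniform prismatic bar under axial load, so delta = (P·L) / (A·E) (SI units).
  A: delta = (10000 × 4.3) / (0.0012 × (8.2 × 10¹⁰)) = 0.000437 m = 0.437 mm
  B: delta = (59000 × 2) / (0.0043 × (1.14 × 10¹¹)) = 0.0002407 m = 0.2407 mm
0.437 mm > 0.2407 mm, so A is larger.
Final answer: A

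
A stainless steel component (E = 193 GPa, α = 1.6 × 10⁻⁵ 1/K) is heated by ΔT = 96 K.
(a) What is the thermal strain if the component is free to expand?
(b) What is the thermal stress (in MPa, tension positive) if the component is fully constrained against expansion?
(a) Free thermal strain ε_th = α·ΔT = (1.6 × 10⁻⁵) × 96 = 0.001536
(b) Fully constrained, the expansion is suppressed, so σ = -E·α·ΔT. Convert E = 193 GPa = 1.93 × 10¹¹ Pa.
  σ = -(1.93 × 10¹¹) × (1.6 × 10⁻⁵) × 96 = -2.964 × 10⁸ Pa = -296.4 MPa (compressive)
Final answer: (a) ε_th = 0.001536, (b) σ = -296.4 MPa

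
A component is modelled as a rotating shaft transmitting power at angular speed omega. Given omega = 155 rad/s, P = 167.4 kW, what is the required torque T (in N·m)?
Model: a rotating shaft transmitting power at angular speed omega, so P = T·omega.
Solve for T: T = P / omega.
Convert to SI units:
  P = 167.4 kW = 167400 W
Substitute:
  T = 167400 / 155
  T = 1080 N·m
Final answer: T = 1080 N·m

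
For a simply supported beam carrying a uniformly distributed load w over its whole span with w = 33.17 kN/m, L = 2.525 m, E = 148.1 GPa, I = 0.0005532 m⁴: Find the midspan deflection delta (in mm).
Model: a simply supported beam carrying a uniformly distributed load w over its whole span, so delta = (5·w·L^4) / (384·E·I).
Convert to SI units:
  w = 33.17 kN/m = 33170 N/m
  E = 148.1 GPa = 1.481 × 10¹¹ Pa
Substitute:
  delta = (5 × 33170 × 2.525^4) / (384 × (1.481 × 10¹¹) × 0.0005532)
  delta = 0.0002143 m
Convert: delta = 0.0002143 m = 0.2143 mm
Final answer: delta = 0.2143 mm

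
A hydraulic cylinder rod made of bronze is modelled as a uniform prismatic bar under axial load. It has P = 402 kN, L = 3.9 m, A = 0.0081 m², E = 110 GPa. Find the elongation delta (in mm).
Model: a uniform prismatic bar under axial load, so delta = (P·L) / (A·E).
Convert to SI units:
  P = 402 kN = 402000 N
  E = 110 GPa = 1.1 × 10¹¹ Pa
Substitute:
  delta = (402000 × 3.9) / (0.0081 × (1.1 × 10¹¹))
  delta = 0.00176 m
Convert: delta = 0.00176 m = 1.76 mm
Final answer: delta = 1.76 mm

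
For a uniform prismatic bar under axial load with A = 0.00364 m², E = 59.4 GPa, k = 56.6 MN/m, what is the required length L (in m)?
Model: a uniform prismatic bar under axial load, so k = (A·E) / L.
Solve for L: L = (A·E) / k.
Convert to SI units:
  E = 59.4 GPa = 5.94 × 10¹⁰ Pa
  k = 56.6 MN/m = 5.66 × 10⁷ N/m
Substitute:
  L = (0.00364 × (5.94 × 10¹⁰)) / (5.66 × 10⁷)
  L = 3.82 m
Final answer: L = 3.82 m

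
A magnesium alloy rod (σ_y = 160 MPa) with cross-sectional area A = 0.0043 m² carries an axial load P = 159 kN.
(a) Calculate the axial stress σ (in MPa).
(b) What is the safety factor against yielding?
(a) Axial stress σ = P/A. Convert P = 159 kN = 159000 N.
  σ = 159000 / 0.0043 = 3.698 × 10⁷ Pa = 36.98 MPa
(b) Safety factor SF = σ_y/σ = 160 / 36.98 = 4.327
Final answer: (a) σ = 36.98 MPa, (b) SF = 4.327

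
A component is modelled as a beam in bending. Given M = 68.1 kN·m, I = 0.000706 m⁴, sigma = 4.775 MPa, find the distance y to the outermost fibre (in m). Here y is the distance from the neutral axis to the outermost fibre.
Model: a beam in bending, so sigma = (M·y) / I.
Solve for y: y = (sigma·I) / M.
Convert to SI units:
  M = 68.1 kN·m = 68100 N·m
  sigma = 4.775 MPa = 4.775 × 10⁶ Pa
Substitute:
  y = ((4.775 × 10⁶) × 0.000706) / 68100
  y = 0.0495 m
Final answer: y = 0.0495 m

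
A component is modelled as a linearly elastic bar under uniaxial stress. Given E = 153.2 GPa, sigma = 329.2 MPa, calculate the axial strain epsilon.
Model: a linearly elastic bar under uniaxial stress, so sigma = E·epsilon.
Solve for epsilon: epsilon = sigma / E.
Convert to SI units:
  E = 153.2 GPa = 1.532 × 10¹¹ Pa
  sigma = 329.2 MPa = 3.292 × 10⁸ Pa
Substitute:
  epsilon = (3.292 × 10⁸) / (1.532 × 10¹¹)
  epsilon = 0.002149
Final answer: epsilon = 0.002149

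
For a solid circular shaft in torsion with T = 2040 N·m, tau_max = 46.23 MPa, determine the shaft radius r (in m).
Model: a solid circular shaft in torsion, so tau_max = (2·T) / (π·r^3).
Solve for r: r = ((2·T) / (π·tau_max))^(1/3).
Convert to SI units:
  tau_max = 46.23 MPa = 4.623 × 10⁷ Pa
Substitute:
  r = ((2 × 2040) / (π × (4.623 × 10⁷)))^(1/3)
  r = 0.0304 m
Final answer: r = 0.0304 m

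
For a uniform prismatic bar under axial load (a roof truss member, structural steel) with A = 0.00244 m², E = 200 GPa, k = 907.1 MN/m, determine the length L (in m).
Model: a uniform prismatic bar under axial load, so k = (A·E) / L.
Solve for L: L = (A·E) / k.
Convert to SI units:
  E = 200 GPa = 2 × 10¹¹ Pa
  k = 907.1 MN/m = 9.071 × 10⁸ N/m
Substitute:
  L = (0.00244 × (2 × 10¹¹)) / (9.071 × 10⁸)
  L = 0.538 m
Final answer: L = 0.538 m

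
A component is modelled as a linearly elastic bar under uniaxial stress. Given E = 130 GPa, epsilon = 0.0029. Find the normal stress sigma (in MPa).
Model: a linearly elastic bar under uniaxial stress, so sigma = E·epsilon.
Convert to SI units:
  E = 130 GPa = 1.3 × 10¹¹ Pa
Substitute:
  sigma = (1.3 × 10¹¹) × 0.0029
  sigma = 3.77 × 10⁸ Pa
Convert: sigma = 3.77 × 10⁸ Pa = 377 MPa
Final answer: sigma = 377 MPa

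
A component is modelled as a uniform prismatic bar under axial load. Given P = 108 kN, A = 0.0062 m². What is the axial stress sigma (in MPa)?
Model: a uniform prismatic bar under axial load, so sigma = P / A.
Convert to SI units:
  P = 108 kN = 108000 N
Substitute:
  sigma = 108000 / 0.0062
  sigma = 1.742 × 10⁷ Pa
Convert: sigma = 1.742 × 10⁷ Pa = 17.42 MPa
Final answer: sigma = 17.42 MPa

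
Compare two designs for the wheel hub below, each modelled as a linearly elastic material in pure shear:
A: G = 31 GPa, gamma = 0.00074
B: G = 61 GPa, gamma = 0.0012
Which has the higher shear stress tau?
Model: a linearly elastic material in pure shear, so tau = G·gamma (SI units).
  A: tau = (3.1 × 10¹⁰) × 0.00074 = 2.294 × 10⁷ Pa = 22.94 MPa
  B: tau = (6.1 × 10¹⁰) × 0.0012 = 7.32 × 10⁷ Pa = 73.2 MPa
73.2 MPa > 22.94 MPa, so B is larger.
Final answer: B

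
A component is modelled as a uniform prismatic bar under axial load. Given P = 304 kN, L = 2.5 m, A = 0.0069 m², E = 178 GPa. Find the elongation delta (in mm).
Model: a uniform prismatic bar under axial load, so delta = (P·L) / (A·E).
Convert to SI units:
  P = 304 kN = 304000 N
  E = 178 GPa = 1.78 × 10¹¹ Pa
Substitute:
  delta = (304000 × 2.5) / (0.0069 × (1.78 × 10¹¹))
  delta = 0.0006188 m
Convert: delta = 0.0006188 m = 0.6188 mm
Final answer: delta = 0.6188 mm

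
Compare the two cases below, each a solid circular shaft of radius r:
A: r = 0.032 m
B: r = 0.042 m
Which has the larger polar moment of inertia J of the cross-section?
Model: a solid circular shaft of radius r, so J = (π·r^4) / 2 (SI units).
  A: J = (π × 0.032^4) / 2 = 1.647 × 10⁻⁶ m⁴
  B: J = (π × 0.042^4) / 2 = 4.888 × 10⁻⁶ m⁴
4.888 × 10⁻⁶ m⁴ > 1.647 × 10⁻⁶ m⁴, so B is larger.
Final answer: B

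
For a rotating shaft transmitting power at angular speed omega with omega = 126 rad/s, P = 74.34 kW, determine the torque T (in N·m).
Model: a rotating shaft transmitting power at angular speed omega, so P = T·omega.
Solve for T: T = P / omega.
Convert to SI units:
  P = 74.34 kW = 74340 W
Substitute:
  T = 74340 / 126
  T = 590 N·m
Final answer: T = 590 N·m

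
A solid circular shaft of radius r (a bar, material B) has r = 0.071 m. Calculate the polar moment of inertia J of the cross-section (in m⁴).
Model: a solid circular shaft of radius r, so J = (π·r^4) / 2.
Substitute:
  J = (π × 0.071^4) / 2
  J = 3.992 × 10⁻⁵ m⁴
Final answer: J = 3.992 × 10⁻⁵ m⁴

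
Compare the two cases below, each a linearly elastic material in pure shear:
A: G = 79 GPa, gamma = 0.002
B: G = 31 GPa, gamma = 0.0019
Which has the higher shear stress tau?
Model: a linearly elastic material in pure shear, so tau = G·gamma (SI units).
  A: tau = (7.9 × 10¹⁰) × 0.002 = 1.58 × 10⁸ Pa = 158 MPa
  B: tau = (3.1 × 10¹⁰) × 0.0019 = 5.89 × 10⁷ Pa = 58.9 MPa
158 MPa > 58.9 MPa, so A is larger.
Final answer: A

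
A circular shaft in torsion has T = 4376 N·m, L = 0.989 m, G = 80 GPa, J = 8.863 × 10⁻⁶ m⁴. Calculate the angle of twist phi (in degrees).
Model: a circular shaft in torsion, so phi = (T·L) / (G·J).
Convert to SI units:
  G = 80 GPa = 8 × 10¹⁰ Pa
Substitute:
  phi = (4376 × 0.989) / ((8 × 10¹⁰) × (8.863 × 10⁻⁶))
  phi = 0.006104 rad
Convert to degrees: phi = 0.006104 × 180/π = 0.3497°
Final answer: phi = 0.3497°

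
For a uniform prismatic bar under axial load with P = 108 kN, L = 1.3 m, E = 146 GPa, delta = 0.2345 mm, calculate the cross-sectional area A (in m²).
Model: a uniform prismatic bar under axial load, so delta = (P·L) / (A·E).
Solve for A: A = (P·L) / (delta·E).
Convert to SI units:
  P = 108 kN = 108000 N
  E = 146 GPa = 1.46 × 10¹¹ Pa
  delta = 0.2345 mm = 0.0002345 m
Substitute:
  A = (108000 × 1.3) / (0.0002345 × (1.46 × 10¹¹))
  A = 0.004101 m²
Final answer: A = 0.004101 m²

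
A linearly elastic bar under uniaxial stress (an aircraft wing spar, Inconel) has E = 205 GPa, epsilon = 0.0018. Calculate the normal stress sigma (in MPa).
Model: a linearly elastic bar under uniaxial stress, so sigma = E·epsilon.
Convert to SI units:
  E = 205 GPa = 2.05 × 10¹¹ Pa
Substitute:
  sigma = (2.05 × 10¹¹) × 0.0018
  sigma = 3.69 × 10⁸ Pa
Convert: sigma = 3.69 × 10⁸ Pa = 369 MPa
Final answer: sigma = 369 MPa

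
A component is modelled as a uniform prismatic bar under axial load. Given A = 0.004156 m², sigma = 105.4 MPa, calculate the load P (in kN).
Model: a uniform prismatic bar under axial load, so sigma = P / A.
Solve for P: P = sigma·A.
Convert to SI units:
  sigma = 105.4 MPa = 1.054 × 10⁸ Pa
Substitute:
  P = (1.054 × 10⁸) × 0.004156
  P = 438000 N
Convert: P = 438000 N = 438 kN
Final answer: P = 438 kN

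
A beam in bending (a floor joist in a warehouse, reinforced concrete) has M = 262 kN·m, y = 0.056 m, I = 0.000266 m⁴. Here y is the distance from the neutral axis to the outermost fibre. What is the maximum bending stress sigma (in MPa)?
Model: a beam in bending, so sigma = (M·y) / I.
Convert to SI units:
  M = 262 kN·m = 262000 N·m
Substitute:
  sigma = (262000 × 0.056) / 0.000266
  sigma = 5.516 × 10⁷ Pa
Convert: sigma = 5.516 × 10⁷ Pa = 55.16 MPa
Final answer: sigma = 55.16 MPa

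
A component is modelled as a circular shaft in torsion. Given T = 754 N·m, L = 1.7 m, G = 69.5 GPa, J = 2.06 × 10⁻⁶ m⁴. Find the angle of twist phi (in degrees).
Model: a circular shaft in torsion, so phi = (T·L) / (G·J).
Convert to SI units:
  G = 69.5 GPa = 6.95 × 10¹⁰ Pa
Substitute:
  phi = (754 × 1.7) / ((6.95 × 10¹⁰) × (2.06 × 10⁻⁶))
  phi = 0.008953 rad
Convert to degrees: phi = 0.008953 × 180/π = 0.513°
Final answer: phi = 0.513°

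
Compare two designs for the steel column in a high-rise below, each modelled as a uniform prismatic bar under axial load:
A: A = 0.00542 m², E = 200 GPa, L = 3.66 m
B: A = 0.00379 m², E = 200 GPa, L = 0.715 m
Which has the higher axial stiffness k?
Model: a uniform prismatic bar under axial load, so k = (A·E) / L (SI units).
  A: k = (0.00542 × (2 × 10¹¹)) / 3.66 = 2.962 × 10⁸ N/m = 296.2 MN/m
  B: k = (0.00379 × (2 × 10¹¹)) / 0.715 = 1.06 × 10⁹ N/m = 1060 MN/m
1060 MN/m > 296.2 MN/m, so B is larger.
Final answer: B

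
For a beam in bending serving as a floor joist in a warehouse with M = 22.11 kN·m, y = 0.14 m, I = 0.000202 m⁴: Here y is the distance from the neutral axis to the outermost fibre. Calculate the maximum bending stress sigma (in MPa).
Model: a beam in bending, so sigma = (M·y) / I.
Convert to SI units:
  M = 22.11 kN·m = 22110 N·m
Substitute:
  sigma = (22110 × 0.14) / 0.000202
  sigma = 1.532 × 10⁷ Pa
Convert: sigma = 1.532 × 10⁷ Pa = 15.32 MPa
Final answer: sigma = 15.32 MPa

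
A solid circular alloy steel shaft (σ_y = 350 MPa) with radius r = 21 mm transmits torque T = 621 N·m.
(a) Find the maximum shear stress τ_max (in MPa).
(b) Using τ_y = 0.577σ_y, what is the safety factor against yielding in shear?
(a) For a solid circular shaft, τ_max = T·r/J with J = π·r^4/2, i.e. τ_max = 2·T / (π·r^3). Convert r = 21 mm = 0.021 m.
  τ_max = (2 × 621) / (π × 0.021^3) = 4.269 × 10⁷ Pa = 42.69 MPa
(b) τ_y = 0.577 × 350 = 201.95 MPa
  SF = τ_y/τ_max = 201.95 / 42.69 = 4.731
Final answer: (a) τ_max = 42.69 MPa, (b) SF = 4.731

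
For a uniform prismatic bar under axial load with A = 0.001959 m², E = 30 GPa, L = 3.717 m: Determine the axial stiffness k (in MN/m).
Model: a uniform prismatic bar under axial load, so k = (A·E) / L.
Convert to SI units:
  E = 30 GPa = 3 × 10¹⁰ Pa
Substitute:
  k = (0.001959 × (3 × 10¹⁰)) / 3.717
  k = 1.581 × 10⁷ N/m
Convert: k = 1.581 × 10⁷ N/m = 15.81 MN/m
Final answer: k = 15.81 MN/m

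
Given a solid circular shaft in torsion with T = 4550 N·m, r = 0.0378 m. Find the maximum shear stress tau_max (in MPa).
Model: a solid circular shaft in torsion, so tau_max = (2·T) / (π·r^3).
Substitute:
  tau_max = (2 × 4550) / (π × 0.0378^3)
  tau_max = 5.363 × 10⁷ Pa
Convert: tau_max = 5.363 × 10⁷ Pa = 53.63 MPa
Final answer: tau_max = 53.63 MPa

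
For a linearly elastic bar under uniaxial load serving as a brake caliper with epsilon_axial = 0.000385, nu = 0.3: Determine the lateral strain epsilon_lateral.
Model: a linearly elastic bar under uniaxial load, so epsilon_lateral = -nu·epsilon_axial.
Substitute:
  epsilon_lateral = -(0.3 × 0.000385)
  epsilon_lateral = -0.0001155
Final answer: epsilon_lateral = -0.0001155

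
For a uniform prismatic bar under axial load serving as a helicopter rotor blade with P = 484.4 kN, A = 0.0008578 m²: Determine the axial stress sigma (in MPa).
Model: a uniform prismatic bar under axial load, so sigma = P / A.
Convert to SI units:
  P = 484.4 kN = 484400 N
Substitute:
  sigma = 484400 / 0.0008578
  sigma = 5.647 × 10⁸ Pa
Convert: sigma = 5.647 × 10⁸ Pa = 564.7 MPa
Final answer: sigma = 564.7 MPa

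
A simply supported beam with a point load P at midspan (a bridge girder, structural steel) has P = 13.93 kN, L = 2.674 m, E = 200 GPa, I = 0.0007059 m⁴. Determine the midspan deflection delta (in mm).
Model: a simply supported beam with a point load P at midspan, so delta = (P·L^3) / (48·E·I).
Convert to SI units:
  P = 13.93 kN = 13930 N
  E = 200 GPa = 2 × 10¹¹ Pa
Substitute:
  delta = (13930 × 2.674^3) / (48 × (2 × 10¹¹) × 0.0007059)
  delta = 3.93 × 10⁻⁵ m
Convert: delta = 3.93 × 10⁻⁵ m = 0.0393 mm
Final answer: delta = 0.0393 mm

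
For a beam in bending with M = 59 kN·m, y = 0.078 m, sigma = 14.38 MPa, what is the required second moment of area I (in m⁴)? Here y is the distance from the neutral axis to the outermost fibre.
Model: a beam in bending, so sigma = (M·y) / I.
Solve for I: I = (M·y) / sigma.
Convert to SI units:
  M = 59 kN·m = 59000 N·m
  sigma = 14.38 MPa = 1.438 × 10⁷ Pa
Substitute:
  I = (59000 × 0.078) / (1.438 × 10⁷)
  I = 0.00032 m⁴
Final answer: I = 0.00032 m⁴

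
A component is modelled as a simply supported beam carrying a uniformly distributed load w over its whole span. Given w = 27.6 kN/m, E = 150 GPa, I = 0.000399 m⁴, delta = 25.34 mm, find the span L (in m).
Model: a simply supported beam carrying a uniformly distributed load w over its whole span, so delta = (5·w·L^4) / (384·E·I).
Solve for L: L = ((384·delta·E·I) / (5·w))^(1/4).
Convert to SI units:
  w = 27.6 kN/m = 27600 N/m
  E = 150 GPa = 1.5 × 10¹¹ Pa
  delta = 25.34 mm = 0.02534 m
Substitute:
  L = ((384 × 0.02534 × (1.5 × 10¹¹) × 0.000399) / (5 × 27600))^(1/4)
  L = 8.06 m
Final answer: L = 8.06 m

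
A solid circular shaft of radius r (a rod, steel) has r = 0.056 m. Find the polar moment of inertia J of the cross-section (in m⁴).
Model: a solid circular shaft of radius r, so J = (π·r^4) / 2.
Substitute:
  J = (π × 0.056^4) / 2
  J = 1.545 × 10⁻⁵ m⁴
Final answer: J = 1.545 × 10⁻⁵ m⁴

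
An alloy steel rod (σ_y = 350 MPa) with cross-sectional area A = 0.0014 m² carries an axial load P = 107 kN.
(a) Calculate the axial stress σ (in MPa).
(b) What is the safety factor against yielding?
(a) Axial stress σ = P/A. Convert P = 107 kN = 107000 N.
  σ = 107000 / 0.0014 = 7.643 × 10⁷ Pa = 76.43 MPa
(b) Safety factor SF = σ_y/σ = 350 / 76.43 = 4.579
Final answer: (a) σ = 76.43 MPa, (b) SF = 4.579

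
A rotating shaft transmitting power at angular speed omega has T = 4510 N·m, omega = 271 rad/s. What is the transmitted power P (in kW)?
Model: a rotating shaft transmitting power at angular speed omega, so P = T·omega.
Substitute:
  P = 4510 × 271
  P = 1.222 × 10⁶ W
Convert: P = 1.222 × 10⁶ W = 1222 kW
Final answer: P = 1222 kW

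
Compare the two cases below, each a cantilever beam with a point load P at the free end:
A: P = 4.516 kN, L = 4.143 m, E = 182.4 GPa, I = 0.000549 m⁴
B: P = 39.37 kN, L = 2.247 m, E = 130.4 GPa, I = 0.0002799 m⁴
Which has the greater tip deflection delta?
Model: a cantilever beam with a point load P at the free end, so delta = (P·L^3) / (3·E·I) (SI units).
  A: delta = (4516 × 4.143^3) / (3 × (1.824 × 10¹¹) × 0.000549) = 0.001069 m = 1.069 mm
  B: delta = (39370 × 2.247^3) / (3 × (1.304 × 10¹¹) × 0.0002799) = 0.004079 m = 4.079 mm
4.079 mm > 1.069 mm, so B is larger.
Final answer: B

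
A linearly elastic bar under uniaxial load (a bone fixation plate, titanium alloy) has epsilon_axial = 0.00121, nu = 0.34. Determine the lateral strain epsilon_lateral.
Model: a linearly elastic bar under uniaxial load, so epsilon_lateral = -nu·epsilon_axial.
Substitute:
  epsilon_lateral = -(0.34 × 0.00121)
  epsilon_lateral = -0.0004114
Final answer: epsilon_lateral = -0.0004114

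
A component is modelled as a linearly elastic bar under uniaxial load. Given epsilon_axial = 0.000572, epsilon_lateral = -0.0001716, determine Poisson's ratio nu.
Model: a linearly elastic bar under uniaxial load, so epsilon_lateral = -nu·epsilon_axial.
Solve for nu: nu = -epsilon_lateral / epsilon_axial.
Substitute:
  nu = -(-0.0001716) / 0.000572
  nu = 0.3
Final answer: nu = 0.3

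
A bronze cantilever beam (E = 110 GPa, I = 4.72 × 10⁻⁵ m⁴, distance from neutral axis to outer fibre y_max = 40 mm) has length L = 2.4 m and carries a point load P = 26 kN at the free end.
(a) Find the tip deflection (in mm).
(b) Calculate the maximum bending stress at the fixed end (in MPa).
(a) Tip deflection of a cantilever with an end point load: δ = P·L^3 / (3·E·I). Convert P = 26 kN = 26000 N, E = 110 GPa = 1.1 × 10¹¹ Pa.
  δ = (26000 × 2.4^3) / (3 × (1.1 × 10¹¹) × (4.72 × 10⁻⁵)) = 0.02308 m = 23.08 mm
(b) Maximum bending moment at the fixed end: M = P·L = 26000 × 2.4 = 62400 N·m. Convert y_max = 40 mm = 0.04 m.
  σ = M·y_max / I = (62400 × 0.04) / (4.72 × 10⁻⁵) = 5.288 × 10⁷ Pa = 52.88 MPa
Final answer: (a) δ = 23.08 mm, (b) σ = 52.88 MPa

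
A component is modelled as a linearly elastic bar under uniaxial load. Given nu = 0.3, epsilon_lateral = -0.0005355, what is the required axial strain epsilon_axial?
Model: a linearly elastic bar under uniaxial load, so epsilon_lateral = -nu·epsilon_axial.
Solve for epsilon_axial: epsilon_axial = -epsilon_lateral / nu.
Substitute:
  epsilon_axial = -(-0.0005355) / 0.3
  epsilon_axial = 0.001785
Final answer: epsilon_axial = 0.001785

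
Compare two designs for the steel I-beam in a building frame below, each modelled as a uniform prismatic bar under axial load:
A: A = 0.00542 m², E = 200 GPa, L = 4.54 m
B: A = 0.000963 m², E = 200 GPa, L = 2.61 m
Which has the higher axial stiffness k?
Model: a uniform prismatic bar under axial load, so k = (A·E) / L (SI units).
  A: k = (0.00542 × (2 × 10¹¹)) / 4.54 = 2.388 × 10⁸ N/m = 238.8 MN/m
  B: k = (0.000963 × (2 × 10¹¹)) / 2.61 = 7.379 × 10⁷ N/m = 73.79 MN/m
238.8 MN/m > 73.79 MN/m, so A is larger.
Final answer: A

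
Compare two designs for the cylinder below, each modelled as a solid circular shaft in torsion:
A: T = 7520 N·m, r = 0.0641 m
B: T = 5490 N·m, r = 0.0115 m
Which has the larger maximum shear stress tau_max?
Model: a solid circular shaft in torsion, so tau_max = (2·T) / (π·r^3) (SI units).
  A: tau_max = (2 × 7520) / (π × 0.0641^3) = 1.818 × 10⁷ Pa = 18.18 MPa
  B: tau_max = (2 × 5490) / (π × 0.0115^3) = 2.298 × 10⁹ Pa = 2298 MPa
2298 MPa > 18.18 MPa, so B is larger.
Final answer: B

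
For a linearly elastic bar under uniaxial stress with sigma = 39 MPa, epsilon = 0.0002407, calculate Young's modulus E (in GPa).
Model: a linearly elastic bar under uniaxial stress, so epsilon = sigma / E.
Solve for E: E = sigma / epsilon.
Convert to SI units:
  sigma = 39 MPa = 3.9 × 10⁷ Pa
Substitute:
  E = (3.9 × 10⁷) / 0.0002407
  E = 1.62 × 10¹¹ Pa
Convert: E = 1.62 × 10¹¹ Pa = 162 GPa
Final answer: E = 162 GPa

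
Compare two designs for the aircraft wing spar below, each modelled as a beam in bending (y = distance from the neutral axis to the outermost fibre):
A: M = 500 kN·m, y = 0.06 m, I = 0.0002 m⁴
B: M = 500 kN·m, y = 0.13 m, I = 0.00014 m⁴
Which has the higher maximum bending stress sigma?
Model: a beam in bending (y = distance from the neutral axis to the outermost fibre), so sigma = (M·y) / I (SI units).
  A: sigma = (500000 × 0.06) / 0.0002 = 1.5 × 10⁸ Pa = 150 MPa
  B: sigma = (500000 × 0.13) / 0.00014 = 4.643 × 10⁸ Pa = 464.3 MPa
464.3 MPa > 150 MPa, so B is larger.
Final answer: B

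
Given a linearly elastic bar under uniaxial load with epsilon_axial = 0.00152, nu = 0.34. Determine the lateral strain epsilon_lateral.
Model: a linearly elastic bar under uniaxial load, so epsilon_lateral = -nu·epsilon_axial.
Substitute:
  epsilon_lateral = -(0.34 × 0.00152)
  epsilon_lateral = -0.0005168
Final answer: epsilon_lateral = -0.0005168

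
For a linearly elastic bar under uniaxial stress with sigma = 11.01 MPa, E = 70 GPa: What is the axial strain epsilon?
Model: a linearly elastic bar under uniaxial stress, so epsilon = sigma / E.
Convert to SI units:
  sigma = 11.01 MPa = 1.101 × 10⁷ Pa
  E = 70 GPa = 7 × 10¹⁰ Pa
Substitute:
  epsilon = (1.101 × 10⁷) / (7 × 10¹⁰)
  epsilon = 0.0001573
Final answer: epsilon = 0.0001573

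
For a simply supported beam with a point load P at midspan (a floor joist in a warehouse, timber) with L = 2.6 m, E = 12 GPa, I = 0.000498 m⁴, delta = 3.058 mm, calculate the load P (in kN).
Model: a simply supported beam with a point load P at midspan, so delta = (P·L^3) / (48·E·I).
Solve for P: P = (48·delta·E·I) / L^3.
Convert to SI units:
  E = 12 GPa = 1.2 × 10¹⁰ Pa
  delta = 3.058 mm = 0.003058 m
Substitute:
  P = (48 × 0.003058 × (1.2 × 10¹⁰) × 0.000498) / 2.6^3
  P = 49910 N
Convert: P = 49910 N = 49.91 kN
Final answer: P = 49.91 kN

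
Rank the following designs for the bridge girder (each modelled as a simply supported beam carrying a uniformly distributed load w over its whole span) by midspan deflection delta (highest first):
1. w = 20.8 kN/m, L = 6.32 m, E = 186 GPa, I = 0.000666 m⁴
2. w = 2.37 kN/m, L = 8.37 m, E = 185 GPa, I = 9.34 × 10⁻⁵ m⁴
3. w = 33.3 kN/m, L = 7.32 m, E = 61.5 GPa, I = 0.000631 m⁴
Model: a simply supported beam carrying a uniformly distributed load w over its whole span, so delta = (5·w·L^4) / (384·E·I) (SI units).
  Case 1: delta = (5 × 20800 × 6.32^4) / (384 × (1.86 × 10¹¹) × 0.000666) = 0.003488 m = 3.488 mm
  Case 2: delta = (5 × 2370 × 8.37^4) / (384 × (1.85 × 10¹¹) × (9.34 × 10⁻⁵)) = 0.008765 m = 8.765 mm
  Case 3: delta = (5 × 33300 × 7.32^4) / (384 × (6.15 × 10¹⁰) × 0.000631) = 0.03208 m = 32.08 mm
Ordering: 32.08 mm (case 3) > 8.765 mm (case 2) > 3.488 mm (case 1)
Final answer: 3, 2, 1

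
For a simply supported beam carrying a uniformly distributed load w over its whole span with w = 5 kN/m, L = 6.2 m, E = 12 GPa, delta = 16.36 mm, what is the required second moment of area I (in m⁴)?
Model: a simply supported beam carrying a uniformly distributed load w over its whole span, so delta = (5·w·L^4) / (384·E·I).
Solve for I: I = (5·w·L^4) / (384·delta·E).
Convert to SI units:
  w = 5 kN/m = 5000 N/m
  E = 12 GPa = 1.2 × 10¹⁰ Pa
  delta = 16.36 mm = 0.01636 m
Substitute:
  I = (5 × 5000 × 6.2^4) / (384 × 0.01636 × (1.2 × 10¹⁰))
  I = 0.00049 m⁴
Final answer: I = 0.00049 m⁴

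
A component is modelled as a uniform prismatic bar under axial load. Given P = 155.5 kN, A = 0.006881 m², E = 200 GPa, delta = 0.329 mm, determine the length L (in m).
Model: a uniform prismatic bar under axial load, so delta = (P·L) / (A·E).
Solve for L: L = (delta·A·E) / P.
Convert to SI units:
  P = 155.5 kN = 155500 N
  E = 200 GPa = 2 × 10¹¹ Pa
  delta = 0.329 mm = 0.000329 m
Substitute:
  L = (0.000329 × 0.006881 × (2 × 10¹¹)) / 155500
  L = 2.912 m
Final answer: L = 2.912 m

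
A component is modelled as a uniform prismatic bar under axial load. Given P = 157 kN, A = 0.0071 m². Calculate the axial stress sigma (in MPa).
Model: a uniform prismatic bar under axial load, so sigma = P / A.
Convert to SI units:
  P = 157 kN = 157000 N
Substitute:
  sigma = 157000 / 0.0071
  sigma = 2.211 × 10⁷ Pa
Convert: sigma = 2.211 × 10⁷ Pa = 22.11 MPa
Final answer: sigma = 22.11 MPa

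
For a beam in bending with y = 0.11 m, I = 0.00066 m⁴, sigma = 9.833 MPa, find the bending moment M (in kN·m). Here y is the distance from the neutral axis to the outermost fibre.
Model: a beam in bending, so sigma = (M·y) / I.
Solve for M: M = (sigma·I) / y.
Convert to SI units:
  sigma = 9.833 MPa = 9.833 × 10⁶ Pa
Substitute:
  M = ((9.833 × 10⁶) × 0.00066) / 0.11
  M = 59000 N·m
Convert: M = 59000 N·m = 59 kN·m
Final answer: M = 59 kN·m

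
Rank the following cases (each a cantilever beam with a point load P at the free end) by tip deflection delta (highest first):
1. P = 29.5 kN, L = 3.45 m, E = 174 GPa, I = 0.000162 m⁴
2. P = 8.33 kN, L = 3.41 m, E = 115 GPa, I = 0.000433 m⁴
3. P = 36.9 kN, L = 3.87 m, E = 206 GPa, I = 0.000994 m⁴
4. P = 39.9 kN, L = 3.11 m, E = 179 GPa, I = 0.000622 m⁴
Model: a cantilever beam with a point load P at the free end, so delta = (P·L^3) / (3·E·I) (SI units).
  Case 1: delta = (29500 × 3.45^3) / (3 × (1.74 × 10¹¹) × 0.000162) = 0.01432 m = 14.32 mm
  Case 2: delta = (8330 × 3.41^3) / (3 × (1.15 × 10¹¹) × 0.000433) = 0.002211 m = 2.211 mm
  Case 3: delta = (36900 × 3.87^3) / (3 × (2.06 × 10¹¹) × 0.000994) = 0.003482 m = 3.482 mm
  Case 4: delta = (39900 × 3.11^3) / (3 × (1.79 × 10¹¹) × 0.000622) = 0.003593 m = 3.593 mm
Ordering: 14.32 mm (case 1) > 3.593 mm (case 4) > 3.482 mm (case 3) > 2.211 mm (case 2)
Final answer: 1, 4, 3, 2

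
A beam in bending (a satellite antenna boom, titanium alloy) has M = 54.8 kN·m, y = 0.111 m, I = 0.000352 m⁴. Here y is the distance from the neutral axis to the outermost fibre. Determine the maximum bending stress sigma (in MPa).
Model: a beam in bending, so sigma = (M·y) / I.
Convert to SI units:
  M = 54.8 kN·m = 54800 N·m
Substitute:
  sigma = (54800 × 0.111) / 0.000352
  sigma = 1.728 × 10⁷ Pa
Convert: sigma = 1.728 × 10⁷ Pa = 17.28 MPa
Final answer: sigma = 17.28 MPa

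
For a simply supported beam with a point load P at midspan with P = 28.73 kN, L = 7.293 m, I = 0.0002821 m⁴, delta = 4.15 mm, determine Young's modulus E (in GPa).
Model: a simply supported beam with a point load P at midspan, so delta = (P·L^3) / (48·E·I).
Solve for E: E = (P·L^3) / (48·delta·I).
Convert to SI units:
  P = 28.73 kN = 28730 N
  delta = 4.15 mm = 0.00415 m
Substitute:
  E = (28730 × 7.293^3) / (48 × 0.00415 × 0.0002821)
  E = 1.983 × 10¹¹ Pa
Convert: E = 1.983 × 10¹¹ Pa = 198.3 GPa
Final answer: E = 198.3 GPa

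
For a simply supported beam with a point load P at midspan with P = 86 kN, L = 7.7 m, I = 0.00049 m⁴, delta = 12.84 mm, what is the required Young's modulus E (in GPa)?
Model: a simply supported beam with a point load P at midspan, so delta = (P·L^3) / (48·E·I).
Solve for E: E = (P·L^3) / (48·delta·I).
Convert to SI units:
  P = 86 kN = 86000 N
  delta = 12.84 mm = 0.01284 m
Substitute:
  E = (86000 × 7.7^3) / (48 × 0.01284 × 0.00049)
  E = 1.3 × 10¹¹ Pa
Convert: E = 1.3 × 10¹¹ Pa = 130 GPa
Final answer: E = 130 GPa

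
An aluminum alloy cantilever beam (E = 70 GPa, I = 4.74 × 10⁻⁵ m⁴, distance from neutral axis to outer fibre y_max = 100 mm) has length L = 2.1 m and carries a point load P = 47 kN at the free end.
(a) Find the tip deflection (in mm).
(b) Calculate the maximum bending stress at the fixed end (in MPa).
(a) Tip deflection of a cantilever with an end point load: δ = P·L^3 / (3·E·I). Convert P = 47 kN = 47000 N, E = 70 GPa = 7 × 10¹⁰ Pa.
  δ = (47000 × 2.1^3) / (3 × (7 × 10¹⁰) × (4.74 × 10⁻⁵)) = 0.04373 m = 43.73 mm
(b) Maximum bending moment at the fixed end: M = P·L = 47000 × 2.1 = 98700 N·m. Convert y_max = 100 mm = 0.1 m.
  σ = M·y_max / I = (98700 × 0.1) / (4.74 × 10⁻⁵) = 2.082 × 10⁸ Pa = 208.2 MPa
Final answer: (a) δ = 43.73 mm, (b) σ = 208.2 MPa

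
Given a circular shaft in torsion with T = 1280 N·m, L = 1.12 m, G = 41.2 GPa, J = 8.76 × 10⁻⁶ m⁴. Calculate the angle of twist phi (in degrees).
Model: a circular shaft in torsion, so phi = (T·L) / (G·J).
Convert to SI units:
  G = 41.2 GPa = 4.12 × 10¹⁰ Pa
Substitute:
  phi = (1280 × 1.12) / ((4.12 × 10¹⁰) × (8.76 × 10⁻⁶))
  phi = 0.003972 rad
Convert to degrees: phi = 0.003972 × 180/π = 0.2276°
Final answer: phi = 0.2276°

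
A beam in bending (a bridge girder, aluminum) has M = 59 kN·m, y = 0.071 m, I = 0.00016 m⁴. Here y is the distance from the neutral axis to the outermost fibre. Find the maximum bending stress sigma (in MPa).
Model: a beam in bending, so sigma = (M·y) / I.
Convert to SI units:
  M = 59 kN·m = 59000 N·m
Substitute:
  sigma = (59000 × 0.071) / 0.00016
  sigma = 2.618 × 10⁷ Pa
Convert: sigma = 2.618 × 10⁷ Pa = 26.18 MPa
Final answer: sigma = 26.18 MPa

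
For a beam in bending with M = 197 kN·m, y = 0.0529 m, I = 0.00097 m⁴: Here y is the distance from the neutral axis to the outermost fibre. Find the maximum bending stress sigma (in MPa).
Model: a beam in bending, so sigma = (M·y) / I.
Convert to SI units:
  M = 197 kN·m = 197000 N·m
Substitute:
  sigma = (197000 × 0.0529) / 0.00097
  sigma = 1.074 × 10⁷ Pa
Convert: sigma = 1.074 × 10⁷ Pa = 10.74 MPa
Final answer: sigma = 10.74 MPa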